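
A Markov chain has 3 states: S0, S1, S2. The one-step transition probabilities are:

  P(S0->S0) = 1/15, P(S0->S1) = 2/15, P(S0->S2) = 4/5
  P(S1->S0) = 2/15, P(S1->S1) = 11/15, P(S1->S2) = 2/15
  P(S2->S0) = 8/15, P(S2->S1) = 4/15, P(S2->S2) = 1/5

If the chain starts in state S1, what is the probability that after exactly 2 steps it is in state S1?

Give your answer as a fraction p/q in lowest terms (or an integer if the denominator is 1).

Computing P^2 by repeated multiplication:
P^1 =
  S0: [1/15, 2/15, 4/5]
  S1: [2/15, 11/15, 2/15]
  S2: [8/15, 4/15, 1/5]
P^2 =
  S0: [101/225, 8/25, 52/225]
  S1: [8/45, 133/225, 52/225]
  S2: [8/45, 8/25, 113/225]

(P^2)[S1 -> S1] = 133/225

Answer: 133/225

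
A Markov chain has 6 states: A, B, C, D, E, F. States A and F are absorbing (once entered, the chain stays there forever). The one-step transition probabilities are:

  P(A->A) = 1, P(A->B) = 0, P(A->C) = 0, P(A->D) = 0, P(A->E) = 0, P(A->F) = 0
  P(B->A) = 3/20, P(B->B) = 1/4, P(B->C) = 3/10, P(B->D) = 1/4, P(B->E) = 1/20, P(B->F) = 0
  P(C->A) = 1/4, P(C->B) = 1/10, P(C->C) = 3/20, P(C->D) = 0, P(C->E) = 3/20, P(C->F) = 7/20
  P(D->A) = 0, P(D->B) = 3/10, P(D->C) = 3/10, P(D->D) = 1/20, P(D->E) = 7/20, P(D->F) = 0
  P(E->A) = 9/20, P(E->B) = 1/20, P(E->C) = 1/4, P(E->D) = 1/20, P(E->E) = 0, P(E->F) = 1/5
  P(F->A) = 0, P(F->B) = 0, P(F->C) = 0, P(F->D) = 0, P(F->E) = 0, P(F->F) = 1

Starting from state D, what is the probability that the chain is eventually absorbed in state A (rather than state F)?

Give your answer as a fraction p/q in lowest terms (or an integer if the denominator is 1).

Answer: 833/1432

Derivation:
Let a_i = P(absorbed in A | start in state i).
Boundary conditions: a_A = 1, a_F = 0.
For each transient state i, a_i = sum_j P(i->j) * a_j:
  a_B = 3/20*a_A + 1/4*a_B + 3/10*a_C + 1/4*a_D + 1/20*a_E + 0*a_F
  a_C = 1/4*a_A + 1/10*a_B + 3/20*a_C + 0*a_D + 3/20*a_E + 7/20*a_F
  a_D = 0*a_A + 3/10*a_B + 3/10*a_C + 1/20*a_D + 7/20*a_E + 0*a_F
  a_E = 9/20*a_A + 1/20*a_B + 1/4*a_C + 1/20*a_D + 0*a_E + 1/5*a_F

Substituting a_A = 1 and a_F = 0, rearrange to (I - Q) a = r where r[i] = P(i -> A):
  [3/4, -3/10, -1/4, -1/20] . (a_B, a_C, a_D, a_E) = 3/20
  [-1/10, 17/20, 0, -3/20] . (a_B, a_C, a_D, a_E) = 1/4
  [-3/10, -3/10, 19/20, -7/20] . (a_B, a_C, a_D, a_E) = 0
  [-1/20, -1/4, -1/20, 1] . (a_B, a_C, a_D, a_E) = 9/20

Solving yields:
  a_B = 7639/12172
  a_C = 11665/24344
  a_D = 833/1432
  a_E = 15343/24344

Starting state is D, so the absorption probability is a_D = 833/1432.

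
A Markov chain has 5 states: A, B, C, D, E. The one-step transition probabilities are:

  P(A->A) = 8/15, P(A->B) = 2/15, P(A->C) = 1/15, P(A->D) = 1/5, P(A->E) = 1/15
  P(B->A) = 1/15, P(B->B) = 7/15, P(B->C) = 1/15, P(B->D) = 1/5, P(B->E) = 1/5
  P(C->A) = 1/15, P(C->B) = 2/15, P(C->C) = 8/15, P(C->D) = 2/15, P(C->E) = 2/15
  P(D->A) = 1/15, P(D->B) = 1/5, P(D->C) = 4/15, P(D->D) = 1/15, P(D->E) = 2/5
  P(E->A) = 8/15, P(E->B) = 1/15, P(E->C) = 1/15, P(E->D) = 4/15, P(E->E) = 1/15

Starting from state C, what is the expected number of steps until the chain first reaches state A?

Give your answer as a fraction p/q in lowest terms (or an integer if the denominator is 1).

Answer: 6205/927

Derivation:
Let h_i = expected steps to first reach A from state i.
Boundary: h_A = 0.
First-step equations for the other states:
  h_B = 1 + 1/15*h_A + 7/15*h_B + 1/15*h_C + 1/5*h_D + 1/5*h_E
  h_C = 1 + 1/15*h_A + 2/15*h_B + 8/15*h_C + 2/15*h_D + 2/15*h_E
  h_D = 1 + 1/15*h_A + 1/5*h_B + 4/15*h_C + 1/15*h_D + 2/5*h_E
  h_E = 1 + 8/15*h_A + 1/15*h_B + 1/15*h_C + 4/15*h_D + 1/15*h_E

Substituting h_A = 0 and rearranging gives the linear system (I - Q) h = 1:
  [8/15, -1/15, -1/5, -1/5] . (h_B, h_C, h_D, h_E) = 1
  [-2/15, 7/15, -2/15, -2/15] . (h_B, h_C, h_D, h_E) = 1
  [-1/5, -4/15, 14/15, -2/5] . (h_B, h_C, h_D, h_E) = 1
  [-1/15, -1/15, -4/15, 14/15] . (h_B, h_C, h_D, h_E) = 1

Solving yields:
  h_B = 5855/927
  h_C = 6205/927
  h_D = 10975/1854
  h_E = 6845/1854

Starting state is C, so the expected hitting time is h_C = 6205/927.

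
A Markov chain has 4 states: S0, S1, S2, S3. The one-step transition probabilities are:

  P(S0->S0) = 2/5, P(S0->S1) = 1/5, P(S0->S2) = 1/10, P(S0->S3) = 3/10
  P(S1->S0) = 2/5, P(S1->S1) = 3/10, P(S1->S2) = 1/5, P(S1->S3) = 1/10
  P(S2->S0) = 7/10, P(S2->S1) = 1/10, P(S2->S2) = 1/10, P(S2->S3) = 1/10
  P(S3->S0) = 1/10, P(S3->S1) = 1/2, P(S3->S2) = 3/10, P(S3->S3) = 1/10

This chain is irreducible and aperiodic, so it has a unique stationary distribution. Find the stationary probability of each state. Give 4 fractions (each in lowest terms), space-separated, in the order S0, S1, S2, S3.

The stationary distribution satisfies pi = pi * P, i.e.:
  pi_S0 = 2/5*pi_S0 + 2/5*pi_S1 + 7/10*pi_S2 + 1/10*pi_S3
  pi_S1 = 1/5*pi_S0 + 3/10*pi_S1 + 1/10*pi_S2 + 1/2*pi_S3
  pi_S2 = 1/10*pi_S0 + 1/5*pi_S1 + 1/10*pi_S2 + 3/10*pi_S3
  pi_S3 = 3/10*pi_S0 + 1/10*pi_S1 + 1/10*pi_S2 + 1/10*pi_S3
with normalization: pi_S0 + pi_S1 + pi_S2 + pi_S3 = 1.

Using the first 3 balance equations plus normalization, the linear system A*pi = b is:
  [-3/5, 2/5, 7/10, 1/10] . pi = 0
  [1/5, -7/10, 1/10, 1/2] . pi = 0
  [1/10, 1/5, -9/10, 3/10] . pi = 0
  [1, 1, 1, 1] . pi = 1

Solving yields:
  pi_S0 = 47/119
  pi_S1 = 157/595
  pi_S2 = 193/1190
  pi_S3 = 213/1190

Verification (pi * P):
  47/119*2/5 + 157/595*2/5 + 193/1190*7/10 + 213/1190*1/10 = 47/119 = pi_S0  (ok)
  47/119*1/5 + 157/595*3/10 + 193/1190*1/10 + 213/1190*1/2 = 157/595 = pi_S1  (ok)
  47/119*1/10 + 157/595*1/5 + 193/1190*1/10 + 213/1190*3/10 = 193/1190 = pi_S2  (ok)
  47/119*3/10 + 157/595*1/10 + 193/1190*1/10 + 213/1190*1/10 = 213/1190 = pi_S3  (ok)

Answer: 47/119 157/595 193/1190 213/1190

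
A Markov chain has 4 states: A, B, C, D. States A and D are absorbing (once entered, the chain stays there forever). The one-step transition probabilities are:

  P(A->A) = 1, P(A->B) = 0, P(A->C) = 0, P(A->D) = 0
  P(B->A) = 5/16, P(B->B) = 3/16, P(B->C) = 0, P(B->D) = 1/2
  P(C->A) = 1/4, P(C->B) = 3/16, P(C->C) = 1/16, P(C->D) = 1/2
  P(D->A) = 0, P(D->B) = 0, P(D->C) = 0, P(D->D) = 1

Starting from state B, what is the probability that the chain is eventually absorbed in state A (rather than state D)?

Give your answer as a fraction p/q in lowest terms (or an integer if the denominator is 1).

Answer: 5/13

Derivation:
Let a_i = P(absorbed in A | start in state i).
Boundary conditions: a_A = 1, a_D = 0.
For each transient state i, a_i = sum_j P(i->j) * a_j:
  a_B = 5/16*a_A + 3/16*a_B + 0*a_C + 1/2*a_D
  a_C = 1/4*a_A + 3/16*a_B + 1/16*a_C + 1/2*a_D

Substituting a_A = 1 and a_D = 0, rearrange to (I - Q) a = r where r[i] = P(i -> A):
  [13/16, 0] . (a_B, a_C) = 5/16
  [-3/16, 15/16] . (a_B, a_C) = 1/4

Solving yields:
  a_B = 5/13
  a_C = 67/195

Starting state is B, so the absorption probability is a_B = 5/13.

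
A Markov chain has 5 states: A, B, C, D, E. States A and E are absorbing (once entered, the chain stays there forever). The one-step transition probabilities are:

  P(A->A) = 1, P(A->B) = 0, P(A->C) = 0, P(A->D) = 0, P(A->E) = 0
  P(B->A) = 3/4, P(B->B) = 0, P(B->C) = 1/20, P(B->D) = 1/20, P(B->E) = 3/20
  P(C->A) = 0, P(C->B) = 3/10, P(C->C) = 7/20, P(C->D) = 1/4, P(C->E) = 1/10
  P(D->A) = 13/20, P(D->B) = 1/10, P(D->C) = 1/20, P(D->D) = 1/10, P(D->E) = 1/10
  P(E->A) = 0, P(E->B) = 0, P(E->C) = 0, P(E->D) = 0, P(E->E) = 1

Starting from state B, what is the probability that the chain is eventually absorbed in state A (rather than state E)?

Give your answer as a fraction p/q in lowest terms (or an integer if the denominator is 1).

Let a_i = P(absorbed in A | start in state i).
Boundary conditions: a_A = 1, a_E = 0.
For each transient state i, a_i = sum_j P(i->j) * a_j:
  a_B = 3/4*a_A + 0*a_B + 1/20*a_C + 1/20*a_D + 3/20*a_E
  a_C = 0*a_A + 3/10*a_B + 7/20*a_C + 1/4*a_D + 1/10*a_E
  a_D = 13/20*a_A + 1/10*a_B + 1/20*a_C + 1/10*a_D + 1/10*a_E

Substituting a_A = 1 and a_E = 0, rearrange to (I - Q) a = r where r[i] = P(i -> A):
  [1, -1/20, -1/20] . (a_B, a_C, a_D) = 3/4
  [-3/10, 13/20, -1/4] . (a_B, a_C, a_D) = 0
  [-1/10, -1/20, 9/10] . (a_B, a_C, a_D) = 13/20

Solving yields:
  a_B = 3669/4430
  a_C = 1574/2215
  a_D = 1891/2215

Starting state is B, so the absorption probability is a_B = 3669/4430.

Answer: 3669/4430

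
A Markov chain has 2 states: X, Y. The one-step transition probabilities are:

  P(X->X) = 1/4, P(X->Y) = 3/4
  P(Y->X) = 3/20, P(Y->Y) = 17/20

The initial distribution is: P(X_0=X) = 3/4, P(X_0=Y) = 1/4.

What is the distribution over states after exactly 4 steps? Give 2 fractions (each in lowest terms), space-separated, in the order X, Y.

Answer: 6669/40000 33331/40000

Derivation:
Propagating the distribution step by step (d_{t+1} = d_t * P):
d_0 = (X=3/4, Y=1/4)
  d_1[X] = 3/4*1/4 + 1/4*3/20 = 9/40
  d_1[Y] = 3/4*3/4 + 1/4*17/20 = 31/40
d_1 = (X=9/40, Y=31/40)
  d_2[X] = 9/40*1/4 + 31/40*3/20 = 69/400
  d_2[Y] = 9/40*3/4 + 31/40*17/20 = 331/400
d_2 = (X=69/400, Y=331/400)
  d_3[X] = 69/400*1/4 + 331/400*3/20 = 669/4000
  d_3[Y] = 69/400*3/4 + 331/400*17/20 = 3331/4000
d_3 = (X=669/4000, Y=3331/4000)
  d_4[X] = 669/4000*1/4 + 3331/4000*3/20 = 6669/40000
  d_4[Y] = 669/4000*3/4 + 3331/4000*17/20 = 33331/40000
d_4 = (X=6669/40000, Y=33331/40000)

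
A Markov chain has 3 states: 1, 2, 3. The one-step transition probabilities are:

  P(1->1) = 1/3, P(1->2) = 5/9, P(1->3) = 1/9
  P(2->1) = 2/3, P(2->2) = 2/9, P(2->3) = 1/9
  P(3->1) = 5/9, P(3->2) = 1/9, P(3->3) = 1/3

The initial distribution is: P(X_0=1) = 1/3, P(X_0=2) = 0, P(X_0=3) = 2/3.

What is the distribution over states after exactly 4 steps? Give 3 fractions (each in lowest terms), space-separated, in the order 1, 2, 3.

Propagating the distribution step by step (d_{t+1} = d_t * P):
d_0 = (1=1/3, 2=0, 3=2/3)
  d_1[1] = 1/3*1/3 + 0*2/3 + 2/3*5/9 = 13/27
  d_1[2] = 1/3*5/9 + 0*2/9 + 2/3*1/9 = 7/27
  d_1[3] = 1/3*1/9 + 0*1/9 + 2/3*1/3 = 7/27
d_1 = (1=13/27, 2=7/27, 3=7/27)
  d_2[1] = 13/27*1/3 + 7/27*2/3 + 7/27*5/9 = 116/243
  d_2[2] = 13/27*5/9 + 7/27*2/9 + 7/27*1/9 = 86/243
  d_2[3] = 13/27*1/9 + 7/27*1/9 + 7/27*1/3 = 41/243
d_2 = (1=116/243, 2=86/243, 3=41/243)
  d_3[1] = 116/243*1/3 + 86/243*2/3 + 41/243*5/9 = 1069/2187
  d_3[2] = 116/243*5/9 + 86/243*2/9 + 41/243*1/9 = 793/2187
  d_3[3] = 116/243*1/9 + 86/243*1/9 + 41/243*1/3 = 325/2187
d_3 = (1=1069/2187, 2=793/2187, 3=325/2187)
  d_4[1] = 1069/2187*1/3 + 793/2187*2/3 + 325/2187*5/9 = 9590/19683
  d_4[2] = 1069/2187*5/9 + 793/2187*2/9 + 325/2187*1/9 = 7256/19683
  d_4[3] = 1069/2187*1/9 + 793/2187*1/9 + 325/2187*1/3 = 2837/19683
d_4 = (1=9590/19683, 2=7256/19683, 3=2837/19683)

Answer: 9590/19683 7256/19683 2837/19683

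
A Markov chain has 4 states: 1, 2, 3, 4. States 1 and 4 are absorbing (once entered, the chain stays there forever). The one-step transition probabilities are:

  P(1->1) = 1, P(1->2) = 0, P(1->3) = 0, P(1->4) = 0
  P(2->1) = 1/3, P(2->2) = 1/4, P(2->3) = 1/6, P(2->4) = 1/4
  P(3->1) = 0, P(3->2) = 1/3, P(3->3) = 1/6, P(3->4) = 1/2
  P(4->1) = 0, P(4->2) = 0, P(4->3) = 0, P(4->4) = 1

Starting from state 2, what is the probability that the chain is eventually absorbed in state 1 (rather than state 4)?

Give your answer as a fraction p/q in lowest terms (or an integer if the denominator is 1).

Answer: 20/41

Derivation:
Let a_i = P(absorbed in 1 | start in state i).
Boundary conditions: a_1 = 1, a_4 = 0.
For each transient state i, a_i = sum_j P(i->j) * a_j:
  a_2 = 1/3*a_1 + 1/4*a_2 + 1/6*a_3 + 1/4*a_4
  a_3 = 0*a_1 + 1/3*a_2 + 1/6*a_3 + 1/2*a_4

Substituting a_1 = 1 and a_4 = 0, rearrange to (I - Q) a = r where r[i] = P(i -> 1):
  [3/4, -1/6] . (a_2, a_3) = 1/3
  [-1/3, 5/6] . (a_2, a_3) = 0

Solving yields:
  a_2 = 20/41
  a_3 = 8/41

Starting state is 2, so the absorption probability is a_2 = 20/41.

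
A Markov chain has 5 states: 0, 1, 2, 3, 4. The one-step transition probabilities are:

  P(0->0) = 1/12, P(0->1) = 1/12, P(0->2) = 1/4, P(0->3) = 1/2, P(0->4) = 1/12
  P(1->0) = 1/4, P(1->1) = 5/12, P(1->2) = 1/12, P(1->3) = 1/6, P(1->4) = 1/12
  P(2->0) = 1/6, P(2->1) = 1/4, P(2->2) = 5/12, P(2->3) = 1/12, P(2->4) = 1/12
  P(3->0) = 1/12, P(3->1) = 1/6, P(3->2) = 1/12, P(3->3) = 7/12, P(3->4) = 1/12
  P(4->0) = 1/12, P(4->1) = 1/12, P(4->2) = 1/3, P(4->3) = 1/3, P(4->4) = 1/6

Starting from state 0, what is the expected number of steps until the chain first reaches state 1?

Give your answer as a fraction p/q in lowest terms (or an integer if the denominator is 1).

Let h_i = expected steps to first reach 1 from state i.
Boundary: h_1 = 0.
First-step equations for the other states:
  h_0 = 1 + 1/12*h_0 + 1/12*h_1 + 1/4*h_2 + 1/2*h_3 + 1/12*h_4
  h_2 = 1 + 1/6*h_0 + 1/4*h_1 + 5/12*h_2 + 1/12*h_3 + 1/12*h_4
  h_3 = 1 + 1/12*h_0 + 1/6*h_1 + 1/12*h_2 + 7/12*h_3 + 1/12*h_4
  h_4 = 1 + 1/12*h_0 + 1/12*h_1 + 1/3*h_2 + 1/3*h_3 + 1/6*h_4

Substituting h_1 = 0 and rearranging gives the linear system (I - Q) h = 1:
  [11/12, -1/4, -1/2, -1/12] . (h_0, h_2, h_3, h_4) = 1
  [-1/6, 7/12, -1/12, -1/12] . (h_0, h_2, h_3, h_4) = 1
  [-1/12, -1/12, 5/12, -1/12] . (h_0, h_2, h_3, h_4) = 1
  [-1/12, -1/3, -1/3, 5/6] . (h_0, h_2, h_3, h_4) = 1

Solving yields:
  h_0 = 6600/1031
  h_2 = 5478/1031
  h_3 = 6204/1031
  h_4 = 6570/1031

Starting state is 0, so the expected hitting time is h_0 = 6600/1031.

Answer: 6600/1031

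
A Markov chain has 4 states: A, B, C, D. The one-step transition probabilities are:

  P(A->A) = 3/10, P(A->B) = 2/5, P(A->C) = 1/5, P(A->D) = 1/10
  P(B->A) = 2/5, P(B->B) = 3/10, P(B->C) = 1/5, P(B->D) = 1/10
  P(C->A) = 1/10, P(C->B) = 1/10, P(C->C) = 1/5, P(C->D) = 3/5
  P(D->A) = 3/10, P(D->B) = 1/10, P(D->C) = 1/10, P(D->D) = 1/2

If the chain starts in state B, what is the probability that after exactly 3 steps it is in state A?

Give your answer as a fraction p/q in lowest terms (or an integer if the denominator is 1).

Answer: 29/100

Derivation:
Computing P^3 by repeated multiplication:
P^1 =
  A: [3/10, 2/5, 1/5, 1/10]
  B: [2/5, 3/10, 1/5, 1/10]
  C: [1/10, 1/10, 1/5, 3/5]
  D: [3/10, 1/10, 1/10, 1/2]
P^2 =
  A: [3/10, 27/100, 19/100, 6/25]
  B: [29/100, 7/25, 19/100, 6/25]
  C: [27/100, 3/20, 7/50, 11/25]
  D: [29/100, 21/100, 3/20, 7/20]
P^3 =
  A: [289/1000, 61/250, 22/125, 291/1000]
  B: [29/100, 243/1000, 22/125, 291/1000]
  C: [287/1000, 211/1000, 39/250, 173/500]
  D: [291/1000, 229/1000, 33/200, 63/200]

(P^3)[B -> A] = 29/100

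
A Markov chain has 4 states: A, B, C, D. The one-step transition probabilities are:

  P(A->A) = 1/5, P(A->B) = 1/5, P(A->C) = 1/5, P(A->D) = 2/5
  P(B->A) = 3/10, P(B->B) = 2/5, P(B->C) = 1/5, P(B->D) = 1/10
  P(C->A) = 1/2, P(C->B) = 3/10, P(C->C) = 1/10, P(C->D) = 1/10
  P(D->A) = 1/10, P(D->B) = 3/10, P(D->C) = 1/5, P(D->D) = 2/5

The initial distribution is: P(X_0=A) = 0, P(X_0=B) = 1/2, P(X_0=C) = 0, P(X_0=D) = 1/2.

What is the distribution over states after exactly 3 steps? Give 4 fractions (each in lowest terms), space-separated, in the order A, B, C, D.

Propagating the distribution step by step (d_{t+1} = d_t * P):
d_0 = (A=0, B=1/2, C=0, D=1/2)
  d_1[A] = 0*1/5 + 1/2*3/10 + 0*1/2 + 1/2*1/10 = 1/5
  d_1[B] = 0*1/5 + 1/2*2/5 + 0*3/10 + 1/2*3/10 = 7/20
  d_1[C] = 0*1/5 + 1/2*1/5 + 0*1/10 + 1/2*1/5 = 1/5
  d_1[D] = 0*2/5 + 1/2*1/10 + 0*1/10 + 1/2*2/5 = 1/4
d_1 = (A=1/5, B=7/20, C=1/5, D=1/4)
  d_2[A] = 1/5*1/5 + 7/20*3/10 + 1/5*1/2 + 1/4*1/10 = 27/100
  d_2[B] = 1/5*1/5 + 7/20*2/5 + 1/5*3/10 + 1/4*3/10 = 63/200
  d_2[C] = 1/5*1/5 + 7/20*1/5 + 1/5*1/10 + 1/4*1/5 = 9/50
  d_2[D] = 1/5*2/5 + 7/20*1/10 + 1/5*1/10 + 1/4*2/5 = 47/200
d_2 = (A=27/100, B=63/200, C=9/50, D=47/200)
  d_3[A] = 27/100*1/5 + 63/200*3/10 + 9/50*1/2 + 47/200*1/10 = 131/500
  d_3[B] = 27/100*1/5 + 63/200*2/5 + 9/50*3/10 + 47/200*3/10 = 609/2000
  d_3[C] = 27/100*1/5 + 63/200*1/5 + 9/50*1/10 + 47/200*1/5 = 91/500
  d_3[D] = 27/100*2/5 + 63/200*1/10 + 9/50*1/10 + 47/200*2/5 = 503/2000
d_3 = (A=131/500, B=609/2000, C=91/500, D=503/2000)

Answer: 131/500 609/2000 91/500 503/2000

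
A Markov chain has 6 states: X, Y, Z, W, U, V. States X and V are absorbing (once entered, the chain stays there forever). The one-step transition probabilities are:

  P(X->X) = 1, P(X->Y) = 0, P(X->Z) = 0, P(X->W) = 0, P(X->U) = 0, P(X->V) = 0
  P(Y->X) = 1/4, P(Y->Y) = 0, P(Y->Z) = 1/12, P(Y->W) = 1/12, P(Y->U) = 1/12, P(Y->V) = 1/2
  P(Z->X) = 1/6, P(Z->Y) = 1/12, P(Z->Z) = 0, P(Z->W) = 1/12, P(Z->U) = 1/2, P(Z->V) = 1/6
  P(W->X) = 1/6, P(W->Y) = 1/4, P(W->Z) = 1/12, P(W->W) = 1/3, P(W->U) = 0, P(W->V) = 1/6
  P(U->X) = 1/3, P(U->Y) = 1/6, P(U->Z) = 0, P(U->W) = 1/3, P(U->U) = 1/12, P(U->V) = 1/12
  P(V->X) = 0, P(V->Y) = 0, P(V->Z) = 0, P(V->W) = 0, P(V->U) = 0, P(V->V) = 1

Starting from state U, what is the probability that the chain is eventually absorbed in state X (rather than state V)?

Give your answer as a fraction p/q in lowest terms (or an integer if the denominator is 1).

Let a_i = P(absorbed in X | start in state i).
Boundary conditions: a_X = 1, a_V = 0.
For each transient state i, a_i = sum_j P(i->j) * a_j:
  a_Y = 1/4*a_X + 0*a_Y + 1/12*a_Z + 1/12*a_W + 1/12*a_U + 1/2*a_V
  a_Z = 1/6*a_X + 1/12*a_Y + 0*a_Z + 1/12*a_W + 1/2*a_U + 1/6*a_V
  a_W = 1/6*a_X + 1/4*a_Y + 1/12*a_Z + 1/3*a_W + 0*a_U + 1/6*a_V
  a_U = 1/3*a_X + 1/6*a_Y + 0*a_Z + 1/3*a_W + 1/12*a_U + 1/12*a_V

Substituting a_X = 1 and a_V = 0, rearrange to (I - Q) a = r where r[i] = P(i -> X):
  [1, -1/12, -1/12, -1/12] . (a_Y, a_Z, a_W, a_U) = 1/4
  [-1/12, 1, -1/12, -1/2] . (a_Y, a_Z, a_W, a_U) = 1/6
  [-1/4, -1/12, 2/3, 0] . (a_Y, a_Z, a_W, a_U) = 1/6
  [-1/6, 0, -1/3, 11/12] . (a_Y, a_Z, a_W, a_U) = 1/3

Solving yields:
  a_Y = 4295/11206
  a_Z = 6023/11206
  a_W = 5165/11206
  a_U = 259/431

Starting state is U, so the absorption probability is a_U = 259/431.

Answer: 259/431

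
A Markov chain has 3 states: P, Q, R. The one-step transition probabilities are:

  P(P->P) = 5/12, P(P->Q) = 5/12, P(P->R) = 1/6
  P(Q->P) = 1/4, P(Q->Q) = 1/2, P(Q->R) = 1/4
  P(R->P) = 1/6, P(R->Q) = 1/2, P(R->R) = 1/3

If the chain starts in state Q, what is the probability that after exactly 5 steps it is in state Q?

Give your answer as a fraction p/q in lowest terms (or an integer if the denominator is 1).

Answer: 39571/82944

Derivation:
Computing P^5 by repeated multiplication:
P^1 =
  P: [5/12, 5/12, 1/6]
  Q: [1/4, 1/2, 1/4]
  R: [1/6, 1/2, 1/3]
P^2 =
  P: [11/36, 67/144, 11/48]
  Q: [13/48, 23/48, 1/4]
  R: [1/4, 35/72, 19/72]
P^3 =
  P: [487/1728, 205/432, 421/1728]
  Q: [79/288, 275/576, 143/576]
  R: [233/864, 23/48, 217/864]
P^4 =
  P: [5737/20736, 9881/20736, 853/3456]
  Q: [1901/6912, 1649/3456, 571/2304]
  R: [947/3456, 4951/10368, 161/648]
P^5 =
  P: [17141/62208, 118679/248832, 61589/248832]
  Q: [22825/82944, 39571/82944, 5137/20736]
  R: [17105/62208, 19789/41472, 30839/124416]

(P^5)[Q -> Q] = 39571/82944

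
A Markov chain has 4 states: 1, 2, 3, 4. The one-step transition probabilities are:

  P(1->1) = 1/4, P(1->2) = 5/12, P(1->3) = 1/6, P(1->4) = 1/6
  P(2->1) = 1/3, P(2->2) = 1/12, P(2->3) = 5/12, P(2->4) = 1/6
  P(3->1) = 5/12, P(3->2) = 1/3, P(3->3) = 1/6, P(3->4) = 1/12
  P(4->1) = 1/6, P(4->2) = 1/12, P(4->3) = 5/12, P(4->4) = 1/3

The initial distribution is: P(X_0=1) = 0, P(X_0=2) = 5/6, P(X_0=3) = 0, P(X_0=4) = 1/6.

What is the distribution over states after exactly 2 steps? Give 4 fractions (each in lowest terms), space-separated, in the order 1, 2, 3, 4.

Propagating the distribution step by step (d_{t+1} = d_t * P):
d_0 = (1=0, 2=5/6, 3=0, 4=1/6)
  d_1[1] = 0*1/4 + 5/6*1/3 + 0*5/12 + 1/6*1/6 = 11/36
  d_1[2] = 0*5/12 + 5/6*1/12 + 0*1/3 + 1/6*1/12 = 1/12
  d_1[3] = 0*1/6 + 5/6*5/12 + 0*1/6 + 1/6*5/12 = 5/12
  d_1[4] = 0*1/6 + 5/6*1/6 + 0*1/12 + 1/6*1/3 = 7/36
d_1 = (1=11/36, 2=1/12, 3=5/12, 4=7/36)
  d_2[1] = 11/36*1/4 + 1/12*1/3 + 5/12*5/12 + 7/36*1/6 = 67/216
  d_2[2] = 11/36*5/12 + 1/12*1/12 + 5/12*1/3 + 7/36*1/12 = 125/432
  d_2[3] = 11/36*1/6 + 1/12*5/12 + 5/12*1/6 + 7/36*5/12 = 17/72
  d_2[4] = 11/36*1/6 + 1/12*1/6 + 5/12*1/12 + 7/36*1/3 = 71/432
d_2 = (1=67/216, 2=125/432, 3=17/72, 4=71/432)

Answer: 67/216 125/432 17/72 71/432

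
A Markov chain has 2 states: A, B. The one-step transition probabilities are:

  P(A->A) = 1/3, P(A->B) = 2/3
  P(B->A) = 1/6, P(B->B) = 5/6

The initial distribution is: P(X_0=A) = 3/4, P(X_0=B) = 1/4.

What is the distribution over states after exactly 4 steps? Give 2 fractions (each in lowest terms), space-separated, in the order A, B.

Answer: 1039/5184 4145/5184

Derivation:
Propagating the distribution step by step (d_{t+1} = d_t * P):
d_0 = (A=3/4, B=1/4)
  d_1[A] = 3/4*1/3 + 1/4*1/6 = 7/24
  d_1[B] = 3/4*2/3 + 1/4*5/6 = 17/24
d_1 = (A=7/24, B=17/24)
  d_2[A] = 7/24*1/3 + 17/24*1/6 = 31/144
  d_2[B] = 7/24*2/3 + 17/24*5/6 = 113/144
d_2 = (A=31/144, B=113/144)
  d_3[A] = 31/144*1/3 + 113/144*1/6 = 175/864
  d_3[B] = 31/144*2/3 + 113/144*5/6 = 689/864
d_3 = (A=175/864, B=689/864)
  d_4[A] = 175/864*1/3 + 689/864*1/6 = 1039/5184
  d_4[B] = 175/864*2/3 + 689/864*5/6 = 4145/5184
d_4 = (A=1039/5184, B=4145/5184)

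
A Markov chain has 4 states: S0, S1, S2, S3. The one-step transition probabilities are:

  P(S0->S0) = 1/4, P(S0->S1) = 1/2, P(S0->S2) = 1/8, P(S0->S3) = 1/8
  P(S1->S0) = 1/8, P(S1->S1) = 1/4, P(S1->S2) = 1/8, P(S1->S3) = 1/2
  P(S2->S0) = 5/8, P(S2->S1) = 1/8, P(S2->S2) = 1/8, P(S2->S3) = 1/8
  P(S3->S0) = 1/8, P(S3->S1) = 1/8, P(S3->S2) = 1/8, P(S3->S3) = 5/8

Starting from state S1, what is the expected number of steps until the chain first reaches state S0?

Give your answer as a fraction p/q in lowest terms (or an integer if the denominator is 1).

Let h_i = expected steps to first reach S0 from state i.
Boundary: h_S0 = 0.
First-step equations for the other states:
  h_S1 = 1 + 1/8*h_S0 + 1/4*h_S1 + 1/8*h_S2 + 1/2*h_S3
  h_S2 = 1 + 5/8*h_S0 + 1/8*h_S1 + 1/8*h_S2 + 1/8*h_S3
  h_S3 = 1 + 1/8*h_S0 + 1/8*h_S1 + 1/8*h_S2 + 5/8*h_S3

Substituting h_S0 = 0 and rearranging gives the linear system (I - Q) h = 1:
  [3/4, -1/8, -1/2] . (h_S1, h_S2, h_S3) = 1
  [-1/8, 7/8, -1/8] . (h_S1, h_S2, h_S3) = 1
  [-1/8, -1/8, 3/8] . (h_S1, h_S2, h_S3) = 1

Solving yields:
  h_S1 = 16/3
  h_S2 = 8/3
  h_S3 = 16/3

Starting state is S1, so the expected hitting time is h_S1 = 16/3.

Answer: 16/3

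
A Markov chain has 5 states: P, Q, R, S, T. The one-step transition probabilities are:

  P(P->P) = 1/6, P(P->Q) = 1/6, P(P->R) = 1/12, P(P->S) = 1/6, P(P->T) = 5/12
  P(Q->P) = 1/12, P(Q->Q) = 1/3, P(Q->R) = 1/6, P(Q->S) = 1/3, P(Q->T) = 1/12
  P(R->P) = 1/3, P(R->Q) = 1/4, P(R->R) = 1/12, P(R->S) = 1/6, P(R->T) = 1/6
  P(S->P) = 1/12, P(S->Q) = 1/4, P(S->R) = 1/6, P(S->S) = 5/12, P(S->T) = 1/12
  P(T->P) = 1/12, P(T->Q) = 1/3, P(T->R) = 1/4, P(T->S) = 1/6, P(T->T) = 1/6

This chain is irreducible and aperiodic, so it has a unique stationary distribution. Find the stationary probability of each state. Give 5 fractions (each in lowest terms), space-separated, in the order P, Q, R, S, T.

The stationary distribution satisfies pi = pi * P, i.e.:
  pi_P = 1/6*pi_P + 1/12*pi_Q + 1/3*pi_R + 1/12*pi_S + 1/12*pi_T
  pi_Q = 1/6*pi_P + 1/3*pi_Q + 1/4*pi_R + 1/4*pi_S + 1/3*pi_T
  pi_R = 1/12*pi_P + 1/6*pi_Q + 1/12*pi_R + 1/6*pi_S + 1/4*pi_T
  pi_S = 1/6*pi_P + 1/3*pi_Q + 1/6*pi_R + 5/12*pi_S + 1/6*pi_T
  pi_T = 5/12*pi_P + 1/12*pi_Q + 1/6*pi_R + 1/12*pi_S + 1/6*pi_T
with normalization: pi_P + pi_Q + pi_R + pi_S + pi_T = 1.

Using the first 4 balance equations plus normalization, the linear system A*pi = b is:
  [-5/6, 1/12, 1/3, 1/12, 1/12] . pi = 0
  [1/6, -2/3, 1/4, 1/4, 1/3] . pi = 0
  [1/12, 1/6, -11/12, 1/6, 1/4] . pi = 0
  [1/6, 1/3, 1/6, -7/12, 1/6] . pi = 0
  [1, 1, 1, 1, 1] . pi = 1

Solving yields:
  pi_P = 211/1583
  pi_Q = 4781/17413
  pi_R = 246/1583
  pi_S = 4932/17413
  pi_T = 243/1583

Verification (pi * P):
  211/1583*1/6 + 4781/17413*1/12 + 246/1583*1/3 + 4932/17413*1/12 + 243/1583*1/12 = 211/1583 = pi_P  (ok)
  211/1583*1/6 + 4781/17413*1/3 + 246/1583*1/4 + 4932/17413*1/4 + 243/1583*1/3 = 4781/17413 = pi_Q  (ok)
  211/1583*1/12 + 4781/17413*1/6 + 246/1583*1/12 + 4932/17413*1/6 + 243/1583*1/4 = 246/1583 = pi_R  (ok)
  211/1583*1/6 + 4781/17413*1/3 + 246/1583*1/6 + 4932/17413*5/12 + 243/1583*1/6 = 4932/17413 = pi_S  (ok)
  211/1583*5/12 + 4781/17413*1/12 + 246/1583*1/6 + 4932/17413*1/12 + 243/1583*1/6 = 243/1583 = pi_T  (ok)

Answer: 211/1583 4781/17413 246/1583 4932/17413 243/1583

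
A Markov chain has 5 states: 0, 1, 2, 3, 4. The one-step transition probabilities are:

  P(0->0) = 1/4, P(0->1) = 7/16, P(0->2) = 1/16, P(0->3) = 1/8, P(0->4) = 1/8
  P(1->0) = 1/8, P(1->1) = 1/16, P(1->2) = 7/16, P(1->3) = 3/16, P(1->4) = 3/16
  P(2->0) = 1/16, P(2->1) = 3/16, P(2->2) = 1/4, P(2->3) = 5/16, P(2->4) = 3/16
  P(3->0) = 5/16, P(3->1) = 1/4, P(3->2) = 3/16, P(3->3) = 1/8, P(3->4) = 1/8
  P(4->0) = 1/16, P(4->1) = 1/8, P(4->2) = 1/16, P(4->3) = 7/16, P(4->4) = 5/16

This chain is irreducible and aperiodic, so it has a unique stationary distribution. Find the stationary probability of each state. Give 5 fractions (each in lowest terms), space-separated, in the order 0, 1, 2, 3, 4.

Answer: 1807/10947 752/3649 2279/10947 2572/10947 2033/10947

Derivation:
The stationary distribution satisfies pi = pi * P, i.e.:
  pi_0 = 1/4*pi_0 + 1/8*pi_1 + 1/16*pi_2 + 5/16*pi_3 + 1/16*pi_4
  pi_1 = 7/16*pi_0 + 1/16*pi_1 + 3/16*pi_2 + 1/4*pi_3 + 1/8*pi_4
  pi_2 = 1/16*pi_0 + 7/16*pi_1 + 1/4*pi_2 + 3/16*pi_3 + 1/16*pi_4
  pi_3 = 1/8*pi_0 + 3/16*pi_1 + 5/16*pi_2 + 1/8*pi_3 + 7/16*pi_4
  pi_4 = 1/8*pi_0 + 3/16*pi_1 + 3/16*pi_2 + 1/8*pi_3 + 5/16*pi_4
with normalization: pi_0 + pi_1 + pi_2 + pi_3 + pi_4 = 1.

Using the first 4 balance equations plus normalization, the linear system A*pi = b is:
  [-3/4, 1/8, 1/16, 5/16, 1/16] . pi = 0
  [7/16, -15/16, 3/16, 1/4, 1/8] . pi = 0
  [1/16, 7/16, -3/4, 3/16, 1/16] . pi = 0
  [1/8, 3/16, 5/16, -7/8, 7/16] . pi = 0
  [1, 1, 1, 1, 1] . pi = 1

Solving yields:
  pi_0 = 1807/10947
  pi_1 = 752/3649
  pi_2 = 2279/10947
  pi_3 = 2572/10947
  pi_4 = 2033/10947

Verification (pi * P):
  1807/10947*1/4 + 752/3649*1/8 + 2279/10947*1/16 + 2572/10947*5/16 + 2033/10947*1/16 = 1807/10947 = pi_0  (ok)
  1807/10947*7/16 + 752/3649*1/16 + 2279/10947*3/16 + 2572/10947*1/4 + 2033/10947*1/8 = 752/3649 = pi_1  (ok)
  1807/10947*1/16 + 752/3649*7/16 + 2279/10947*1/4 + 2572/10947*3/16 + 2033/10947*1/16 = 2279/10947 = pi_2  (ok)
  1807/10947*1/8 + 752/3649*3/16 + 2279/10947*5/16 + 2572/10947*1/8 + 2033/10947*7/16 = 2572/10947 = pi_3  (ok)
  1807/10947*1/8 + 752/3649*3/16 + 2279/10947*3/16 + 2572/10947*1/8 + 2033/10947*5/16 = 2033/10947 = pi_4  (ok)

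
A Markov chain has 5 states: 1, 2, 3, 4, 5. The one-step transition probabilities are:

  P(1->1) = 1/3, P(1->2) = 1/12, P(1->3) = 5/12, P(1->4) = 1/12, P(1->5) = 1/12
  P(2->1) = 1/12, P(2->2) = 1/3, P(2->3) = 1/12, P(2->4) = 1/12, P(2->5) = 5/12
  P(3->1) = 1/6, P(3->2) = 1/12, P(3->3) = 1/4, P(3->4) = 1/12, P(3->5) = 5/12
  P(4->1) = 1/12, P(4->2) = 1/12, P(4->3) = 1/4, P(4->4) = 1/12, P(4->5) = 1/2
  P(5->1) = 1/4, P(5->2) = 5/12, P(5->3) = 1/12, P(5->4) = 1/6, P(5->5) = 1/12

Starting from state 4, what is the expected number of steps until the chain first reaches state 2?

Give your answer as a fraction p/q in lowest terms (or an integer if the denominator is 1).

Let h_i = expected steps to first reach 2 from state i.
Boundary: h_2 = 0.
First-step equations for the other states:
  h_1 = 1 + 1/3*h_1 + 1/12*h_2 + 5/12*h_3 + 1/12*h_4 + 1/12*h_5
  h_3 = 1 + 1/6*h_1 + 1/12*h_2 + 1/4*h_3 + 1/12*h_4 + 5/12*h_5
  h_4 = 1 + 1/12*h_1 + 1/12*h_2 + 1/4*h_3 + 1/12*h_4 + 1/2*h_5
  h_5 = 1 + 1/4*h_1 + 5/12*h_2 + 1/12*h_3 + 1/6*h_4 + 1/12*h_5

Substituting h_2 = 0 and rearranging gives the linear system (I - Q) h = 1:
  [2/3, -5/12, -1/12, -1/12] . (h_1, h_3, h_4, h_5) = 1
  [-1/6, 3/4, -1/12, -5/12] . (h_1, h_3, h_4, h_5) = 1
  [-1/12, -1/4, 11/12, -1/2] . (h_1, h_3, h_4, h_5) = 1
  [-1/4, -1/12, -1/6, 11/12] . (h_1, h_3, h_4, h_5) = 1

Solving yields:
  h_1 = 4292/671
  h_3 = 3908/671
  h_4 = 3796/671
  h_5 = 268/61

Starting state is 4, so the expected hitting time is h_4 = 3796/671.

Answer: 3796/671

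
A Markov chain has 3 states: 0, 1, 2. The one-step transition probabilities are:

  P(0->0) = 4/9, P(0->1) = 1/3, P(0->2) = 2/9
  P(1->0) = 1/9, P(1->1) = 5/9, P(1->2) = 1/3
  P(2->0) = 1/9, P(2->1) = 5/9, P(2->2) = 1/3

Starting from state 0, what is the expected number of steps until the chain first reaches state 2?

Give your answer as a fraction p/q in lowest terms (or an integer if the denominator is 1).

Answer: 63/17

Derivation:
Let h_i = expected steps to first reach 2 from state i.
Boundary: h_2 = 0.
First-step equations for the other states:
  h_0 = 1 + 4/9*h_0 + 1/3*h_1 + 2/9*h_2
  h_1 = 1 + 1/9*h_0 + 5/9*h_1 + 1/3*h_2

Substituting h_2 = 0 and rearranging gives the linear system (I - Q) h = 1:
  [5/9, -1/3] . (h_0, h_1) = 1
  [-1/9, 4/9] . (h_0, h_1) = 1

Solving yields:
  h_0 = 63/17
  h_1 = 54/17

Starting state is 0, so the expected hitting time is h_0 = 63/17.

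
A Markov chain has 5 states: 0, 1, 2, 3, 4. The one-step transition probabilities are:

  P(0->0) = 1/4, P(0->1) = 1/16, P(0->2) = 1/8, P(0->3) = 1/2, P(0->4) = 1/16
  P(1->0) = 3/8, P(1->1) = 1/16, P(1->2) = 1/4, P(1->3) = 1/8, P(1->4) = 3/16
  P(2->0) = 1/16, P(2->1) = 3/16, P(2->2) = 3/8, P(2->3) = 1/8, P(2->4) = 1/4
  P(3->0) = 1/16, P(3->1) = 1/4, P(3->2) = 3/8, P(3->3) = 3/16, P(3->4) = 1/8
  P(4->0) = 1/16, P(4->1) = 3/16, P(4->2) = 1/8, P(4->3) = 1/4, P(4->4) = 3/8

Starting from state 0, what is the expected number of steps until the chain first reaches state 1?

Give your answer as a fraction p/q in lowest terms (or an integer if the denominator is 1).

Let h_i = expected steps to first reach 1 from state i.
Boundary: h_1 = 0.
First-step equations for the other states:
  h_0 = 1 + 1/4*h_0 + 1/16*h_1 + 1/8*h_2 + 1/2*h_3 + 1/16*h_4
  h_2 = 1 + 1/16*h_0 + 3/16*h_1 + 3/8*h_2 + 1/8*h_3 + 1/4*h_4
  h_3 = 1 + 1/16*h_0 + 1/4*h_1 + 3/8*h_2 + 3/16*h_3 + 1/8*h_4
  h_4 = 1 + 1/16*h_0 + 3/16*h_1 + 1/8*h_2 + 1/4*h_3 + 3/8*h_4

Substituting h_1 = 0 and rearranging gives the linear system (I - Q) h = 1:
  [3/4, -1/8, -1/2, -1/16] . (h_0, h_2, h_3, h_4) = 1
  [-1/16, 5/8, -1/8, -1/4] . (h_0, h_2, h_3, h_4) = 1
  [-1/16, -3/8, 13/16, -1/8] . (h_0, h_2, h_3, h_4) = 1
  [-1/16, -1/8, -1/4, 5/8] . (h_0, h_2, h_3, h_4) = 1

Solving yields:
  h_0 = 3132/529
  h_2 = 2782/529
  h_3 = 2600/529
  h_4 = 2756/529

Starting state is 0, so the expected hitting time is h_0 = 3132/529.

Answer: 3132/529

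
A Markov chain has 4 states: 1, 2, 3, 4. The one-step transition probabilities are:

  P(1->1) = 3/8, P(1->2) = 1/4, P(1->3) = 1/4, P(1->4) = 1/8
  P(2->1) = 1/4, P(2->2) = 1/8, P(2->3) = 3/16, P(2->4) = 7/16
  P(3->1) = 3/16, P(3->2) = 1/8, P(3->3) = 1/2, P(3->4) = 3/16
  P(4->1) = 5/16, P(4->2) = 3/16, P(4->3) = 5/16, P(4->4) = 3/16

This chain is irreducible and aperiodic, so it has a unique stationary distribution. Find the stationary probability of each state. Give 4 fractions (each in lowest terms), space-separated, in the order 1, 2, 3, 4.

Answer: 301/1087 188/1087 366/1087 232/1087

Derivation:
The stationary distribution satisfies pi = pi * P, i.e.:
  pi_1 = 3/8*pi_1 + 1/4*pi_2 + 3/16*pi_3 + 5/16*pi_4
  pi_2 = 1/4*pi_1 + 1/8*pi_2 + 1/8*pi_3 + 3/16*pi_4
  pi_3 = 1/4*pi_1 + 3/16*pi_2 + 1/2*pi_3 + 5/16*pi_4
  pi_4 = 1/8*pi_1 + 7/16*pi_2 + 3/16*pi_3 + 3/16*pi_4
with normalization: pi_1 + pi_2 + pi_3 + pi_4 = 1.

Using the first 3 balance equations plus normalization, the linear system A*pi = b is:
  [-5/8, 1/4, 3/16, 5/16] . pi = 0
  [1/4, -7/8, 1/8, 3/16] . pi = 0
  [1/4, 3/16, -1/2, 5/16] . pi = 0
  [1, 1, 1, 1] . pi = 1

Solving yields:
  pi_1 = 301/1087
  pi_2 = 188/1087
  pi_3 = 366/1087
  pi_4 = 232/1087

Verification (pi * P):
  301/1087*3/8 + 188/1087*1/4 + 366/1087*3/16 + 232/1087*5/16 = 301/1087 = pi_1  (ok)
  301/1087*1/4 + 188/1087*1/8 + 366/1087*1/8 + 232/1087*3/16 = 188/1087 = pi_2  (ok)
  301/1087*1/4 + 188/1087*3/16 + 366/1087*1/2 + 232/1087*5/16 = 366/1087 = pi_3  (ok)
  301/1087*1/8 + 188/1087*7/16 + 366/1087*3/16 + 232/1087*3/16 = 232/1087 = pi_4  (ok)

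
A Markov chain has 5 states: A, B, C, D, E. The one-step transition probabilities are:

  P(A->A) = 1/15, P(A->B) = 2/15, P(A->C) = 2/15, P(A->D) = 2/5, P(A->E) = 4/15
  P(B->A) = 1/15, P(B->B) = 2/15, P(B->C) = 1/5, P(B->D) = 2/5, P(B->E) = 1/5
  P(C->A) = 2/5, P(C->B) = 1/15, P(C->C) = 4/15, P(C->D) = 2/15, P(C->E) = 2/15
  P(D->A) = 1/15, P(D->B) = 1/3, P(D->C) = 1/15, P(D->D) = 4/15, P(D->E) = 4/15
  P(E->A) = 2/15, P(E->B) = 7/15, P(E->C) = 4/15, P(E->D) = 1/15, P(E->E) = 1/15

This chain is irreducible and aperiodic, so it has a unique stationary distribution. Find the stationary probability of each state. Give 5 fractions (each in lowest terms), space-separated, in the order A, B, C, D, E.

Answer: 8559/61249 14404/61249 11112/61249 15598/61249 11576/61249

Derivation:
The stationary distribution satisfies pi = pi * P, i.e.:
  pi_A = 1/15*pi_A + 1/15*pi_B + 2/5*pi_C + 1/15*pi_D + 2/15*pi_E
  pi_B = 2/15*pi_A + 2/15*pi_B + 1/15*pi_C + 1/3*pi_D + 7/15*pi_E
  pi_C = 2/15*pi_A + 1/5*pi_B + 4/15*pi_C + 1/15*pi_D + 4/15*pi_E
  pi_D = 2/5*pi_A + 2/5*pi_B + 2/15*pi_C + 4/15*pi_D + 1/15*pi_E
  pi_E = 4/15*pi_A + 1/5*pi_B + 2/15*pi_C + 4/15*pi_D + 1/15*pi_E
with normalization: pi_A + pi_B + pi_C + pi_D + pi_E = 1.

Using the first 4 balance equations plus normalization, the linear system A*pi = b is:
  [-14/15, 1/15, 2/5, 1/15, 2/15] . pi = 0
  [2/15, -13/15, 1/15, 1/3, 7/15] . pi = 0
  [2/15, 1/5, -11/15, 1/15, 4/15] . pi = 0
  [2/5, 2/5, 2/15, -11/15, 1/15] . pi = 0
  [1, 1, 1, 1, 1] . pi = 1

Solving yields:
  pi_A = 8559/61249
  pi_B = 14404/61249
  pi_C = 11112/61249
  pi_D = 15598/61249
  pi_E = 11576/61249

Verification (pi * P):
  8559/61249*1/15 + 14404/61249*1/15 + 11112/61249*2/5 + 15598/61249*1/15 + 11576/61249*2/15 = 8559/61249 = pi_A  (ok)
  8559/61249*2/15 + 14404/61249*2/15 + 11112/61249*1/15 + 15598/61249*1/3 + 11576/61249*7/15 = 14404/61249 = pi_B  (ok)
  8559/61249*2/15 + 14404/61249*1/5 + 11112/61249*4/15 + 15598/61249*1/15 + 11576/61249*4/15 = 11112/61249 = pi_C  (ok)
  8559/61249*2/5 + 14404/61249*2/5 + 11112/61249*2/15 + 15598/61249*4/15 + 11576/61249*1/15 = 15598/61249 = pi_D  (ok)
  8559/61249*4/15 + 14404/61249*1/5 + 11112/61249*2/15 + 15598/61249*4/15 + 11576/61249*1/15 = 11576/61249 = pi_E  (ok)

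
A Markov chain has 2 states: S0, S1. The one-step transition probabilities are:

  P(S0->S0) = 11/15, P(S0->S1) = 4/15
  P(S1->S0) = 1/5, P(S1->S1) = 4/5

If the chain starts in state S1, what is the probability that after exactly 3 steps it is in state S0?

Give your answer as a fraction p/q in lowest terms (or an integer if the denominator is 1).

Computing P^3 by repeated multiplication:
P^1 =
  S0: [11/15, 4/15]
  S1: [1/5, 4/5]
P^2 =
  S0: [133/225, 92/225]
  S1: [23/75, 52/75]
P^3 =
  S0: [1739/3375, 1636/3375]
  S1: [409/1125, 716/1125]

(P^3)[S1 -> S0] = 409/1125

Answer: 409/1125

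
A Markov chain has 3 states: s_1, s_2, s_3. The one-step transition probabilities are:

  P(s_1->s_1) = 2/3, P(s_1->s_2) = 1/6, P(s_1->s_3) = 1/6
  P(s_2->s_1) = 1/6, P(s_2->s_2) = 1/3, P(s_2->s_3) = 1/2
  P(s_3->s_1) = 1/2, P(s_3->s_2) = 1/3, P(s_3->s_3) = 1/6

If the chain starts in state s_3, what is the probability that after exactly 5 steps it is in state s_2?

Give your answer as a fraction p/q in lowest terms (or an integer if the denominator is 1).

Computing P^5 by repeated multiplication:
P^1 =
  s_1: [2/3, 1/6, 1/6]
  s_2: [1/6, 1/3, 1/2]
  s_3: [1/2, 1/3, 1/6]
P^2 =
  s_1: [5/9, 2/9, 2/9]
  s_2: [5/12, 11/36, 5/18]
  s_3: [17/36, 1/4, 5/18]
P^3 =
  s_1: [14/27, 13/54, 13/54]
  s_2: [101/216, 19/72, 29/108]
  s_3: [107/216, 55/216, 1/4]
P^4 =
  s_1: [41/81, 20/81, 20/81]
  s_2: [635/1296, 331/1296, 55/216]
  s_3: [215/432, 325/1296, 163/648]
P^5 =
  s_1: [122/243, 121/486, 121/486]
  s_2: [143/288, 1957/7776, 979/3888]
  s_3: [3883/7776, 649/2592, 973/3888]

(P^5)[s_3 -> s_2] = 649/2592

Answer: 649/2592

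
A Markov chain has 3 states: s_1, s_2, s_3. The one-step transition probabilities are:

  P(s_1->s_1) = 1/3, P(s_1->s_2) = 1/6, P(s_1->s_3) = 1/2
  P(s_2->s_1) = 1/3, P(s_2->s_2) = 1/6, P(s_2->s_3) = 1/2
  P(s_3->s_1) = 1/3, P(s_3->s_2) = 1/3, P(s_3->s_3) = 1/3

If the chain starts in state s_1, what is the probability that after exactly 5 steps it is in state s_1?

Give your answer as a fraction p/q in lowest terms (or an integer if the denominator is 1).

Computing P^5 by repeated multiplication:
P^1 =
  s_1: [1/3, 1/6, 1/2]
  s_2: [1/3, 1/6, 1/2]
  s_3: [1/3, 1/3, 1/3]
P^2 =
  s_1: [1/3, 1/4, 5/12]
  s_2: [1/3, 1/4, 5/12]
  s_3: [1/3, 2/9, 4/9]
P^3 =
  s_1: [1/3, 17/72, 31/72]
  s_2: [1/3, 17/72, 31/72]
  s_3: [1/3, 13/54, 23/54]
P^4 =
  s_1: [1/3, 103/432, 185/432]
  s_2: [1/3, 103/432, 185/432]
  s_3: [1/3, 77/324, 139/324]
P^5 =
  s_1: [1/3, 617/2592, 1111/2592]
  s_2: [1/3, 617/2592, 1111/2592]
  s_3: [1/3, 463/1944, 833/1944]

(P^5)[s_1 -> s_1] = 1/3

Answer: 1/3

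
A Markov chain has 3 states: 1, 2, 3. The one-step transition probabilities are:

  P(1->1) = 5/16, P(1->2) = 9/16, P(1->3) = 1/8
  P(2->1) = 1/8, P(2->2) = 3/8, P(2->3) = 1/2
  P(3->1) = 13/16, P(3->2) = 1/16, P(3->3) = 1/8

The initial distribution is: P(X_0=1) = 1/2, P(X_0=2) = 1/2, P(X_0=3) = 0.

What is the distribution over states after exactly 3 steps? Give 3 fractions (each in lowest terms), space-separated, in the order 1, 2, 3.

Propagating the distribution step by step (d_{t+1} = d_t * P):
d_0 = (1=1/2, 2=1/2, 3=0)
  d_1[1] = 1/2*5/16 + 1/2*1/8 + 0*13/16 = 7/32
  d_1[2] = 1/2*9/16 + 1/2*3/8 + 0*1/16 = 15/32
  d_1[3] = 1/2*1/8 + 1/2*1/2 + 0*1/8 = 5/16
d_1 = (1=7/32, 2=15/32, 3=5/16)
  d_2[1] = 7/32*5/16 + 15/32*1/8 + 5/16*13/16 = 195/512
  d_2[2] = 7/32*9/16 + 15/32*3/8 + 5/16*1/16 = 163/512
  d_2[3] = 7/32*1/8 + 15/32*1/2 + 5/16*1/8 = 77/256
d_2 = (1=195/512, 2=163/512, 3=77/256)
  d_3[1] = 195/512*5/16 + 163/512*1/8 + 77/256*13/16 = 3303/8192
  d_3[2] = 195/512*9/16 + 163/512*3/8 + 77/256*1/16 = 2887/8192
  d_3[3] = 195/512*1/8 + 163/512*1/2 + 77/256*1/8 = 1001/4096
d_3 = (1=3303/8192, 2=2887/8192, 3=1001/4096)

Answer: 3303/8192 2887/8192 1001/4096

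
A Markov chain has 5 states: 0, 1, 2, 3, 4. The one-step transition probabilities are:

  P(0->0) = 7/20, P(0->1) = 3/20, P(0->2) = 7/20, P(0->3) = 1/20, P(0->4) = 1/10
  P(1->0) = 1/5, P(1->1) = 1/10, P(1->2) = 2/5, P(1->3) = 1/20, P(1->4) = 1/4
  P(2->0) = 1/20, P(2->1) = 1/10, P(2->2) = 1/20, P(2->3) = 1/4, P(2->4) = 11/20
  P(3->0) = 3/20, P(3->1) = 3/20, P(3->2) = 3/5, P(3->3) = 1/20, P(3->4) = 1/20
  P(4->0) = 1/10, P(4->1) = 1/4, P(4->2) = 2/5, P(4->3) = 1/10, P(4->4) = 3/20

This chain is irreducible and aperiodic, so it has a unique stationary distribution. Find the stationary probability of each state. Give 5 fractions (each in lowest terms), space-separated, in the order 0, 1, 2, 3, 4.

The stationary distribution satisfies pi = pi * P, i.e.:
  pi_0 = 7/20*pi_0 + 1/5*pi_1 + 1/20*pi_2 + 3/20*pi_3 + 1/10*pi_4
  pi_1 = 3/20*pi_0 + 1/10*pi_1 + 1/10*pi_2 + 3/20*pi_3 + 1/4*pi_4
  pi_2 = 7/20*pi_0 + 2/5*pi_1 + 1/20*pi_2 + 3/5*pi_3 + 2/5*pi_4
  pi_3 = 1/20*pi_0 + 1/20*pi_1 + 1/4*pi_2 + 1/20*pi_3 + 1/10*pi_4
  pi_4 = 1/10*pi_0 + 1/4*pi_1 + 11/20*pi_2 + 1/20*pi_3 + 3/20*pi_4
with normalization: pi_0 + pi_1 + pi_2 + pi_3 + pi_4 = 1.

Using the first 4 balance equations plus normalization, the linear system A*pi = b is:
  [-13/20, 1/5, 1/20, 3/20, 1/10] . pi = 0
  [3/20, -9/10, 1/10, 3/20, 1/4] . pi = 0
  [7/20, 2/5, -19/20, 3/5, 2/5] . pi = 0
  [1/20, 1/20, 1/4, -19/20, 1/10] . pi = 0
  [1, 1, 1, 1, 1] . pi = 1

Solving yields:
  pi_0 = 27251/192509
  pi_1 = 29606/192509
  pi_2 = 59607/192509
  pi_3 = 24142/192509
  pi_4 = 51903/192509

Verification (pi * P):
  27251/192509*7/20 + 29606/192509*1/5 + 59607/192509*1/20 + 24142/192509*3/20 + 51903/192509*1/10 = 27251/192509 = pi_0  (ok)
  27251/192509*3/20 + 29606/192509*1/10 + 59607/192509*1/10 + 24142/192509*3/20 + 51903/192509*1/4 = 29606/192509 = pi_1  (ok)
  27251/192509*7/20 + 29606/192509*2/5 + 59607/192509*1/20 + 24142/192509*3/5 + 51903/192509*2/5 = 59607/192509 = pi_2  (ok)
  27251/192509*1/20 + 29606/192509*1/20 + 59607/192509*1/4 + 24142/192509*1/20 + 51903/192509*1/10 = 24142/192509 = pi_3  (ok)
  27251/192509*1/10 + 29606/192509*1/4 + 59607/192509*11/20 + 24142/192509*1/20 + 51903/192509*3/20 = 51903/192509 = pi_4  (ok)

Answer: 27251/192509 29606/192509 59607/192509 24142/192509 51903/192509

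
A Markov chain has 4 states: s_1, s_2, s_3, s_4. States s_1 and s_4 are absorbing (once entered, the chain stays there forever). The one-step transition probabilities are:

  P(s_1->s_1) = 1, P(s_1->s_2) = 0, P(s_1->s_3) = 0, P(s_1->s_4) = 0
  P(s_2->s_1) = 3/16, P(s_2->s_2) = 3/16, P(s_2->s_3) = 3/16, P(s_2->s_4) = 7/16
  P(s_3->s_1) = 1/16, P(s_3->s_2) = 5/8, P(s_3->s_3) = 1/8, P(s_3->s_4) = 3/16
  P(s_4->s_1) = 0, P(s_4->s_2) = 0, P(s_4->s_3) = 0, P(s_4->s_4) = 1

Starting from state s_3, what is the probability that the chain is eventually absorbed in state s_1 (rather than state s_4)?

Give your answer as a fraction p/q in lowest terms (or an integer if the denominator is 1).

Answer: 43/152

Derivation:
Let a_i = P(absorbed in s_1 | start in state i).
Boundary conditions: a_s_1 = 1, a_s_4 = 0.
For each transient state i, a_i = sum_j P(i->j) * a_j:
  a_s_2 = 3/16*a_s_1 + 3/16*a_s_2 + 3/16*a_s_3 + 7/16*a_s_4
  a_s_3 = 1/16*a_s_1 + 5/8*a_s_2 + 1/8*a_s_3 + 3/16*a_s_4

Substituting a_s_1 = 1 and a_s_4 = 0, rearrange to (I - Q) a = r where r[i] = P(i -> s_1):
  [13/16, -3/16] . (a_s_2, a_s_3) = 3/16
  [-5/8, 7/8] . (a_s_2, a_s_3) = 1/16

Solving yields:
  a_s_2 = 45/152
  a_s_3 = 43/152

Starting state is s_3, so the absorption probability is a_s_3 = 43/152.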